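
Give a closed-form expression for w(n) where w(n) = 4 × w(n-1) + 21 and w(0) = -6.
Recurrence: w(n) = 4 × w(n-1) + 21, initial: w(0) = -6.
Try w(n) = A·4ⁿ + C. Substituting: A·4ⁿ + C = 4(A·4ⁿ⁻¹ + C) + 21 = A·4ⁿ + 4C + 21, so C = 4C + 21, giving C = -7. Then w(0) = A - 7 = -6 gives A = 1.

w(n) = 4ⁿ - 7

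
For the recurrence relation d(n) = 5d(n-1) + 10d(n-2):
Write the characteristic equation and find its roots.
Substitute d(n) = rⁿ and divide through by rⁿ⁻²: r² - 5r - 10 = 0
Discriminant: 5² + 4·10 = 65, not a perfect square, so by the quadratic formula r = (5 ± √65)/2.
General solution: d(n) = A·r₁ⁿ + B·r₂ⁿ where r₁,r₂ = (5 ± √65)/2

Characteristic: r² - 5r - 10 = 0, Roots: r = (5 ± √65)/2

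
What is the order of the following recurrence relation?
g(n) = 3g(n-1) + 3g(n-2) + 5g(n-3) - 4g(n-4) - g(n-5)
The order is the largest lag k for which g(n-k) appears. Here the deepest term is g(n-5), so the order is 5.

Order 5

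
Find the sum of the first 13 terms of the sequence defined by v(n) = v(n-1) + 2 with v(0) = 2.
Computing the sequence terms: 2, 4, 6, 8, 10, 12, 14, 16, 18, 20, 22, 24, 26
Adding these values together:

182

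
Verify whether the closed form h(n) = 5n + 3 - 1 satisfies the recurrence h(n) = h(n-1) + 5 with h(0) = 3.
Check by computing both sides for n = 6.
From the recurrence with h(0) = 3:
  h(0) = 3, h(1) = 8, h(2) = 13, h(3) = 18, h(4) = 23, h(5) = 28, h(6) = 33
  so the recurrence gives h(6) = 33.
From the proposed closed form h(n) = 5n + 3 - 1:
  h(6) = 32.
The recurrence gives 33 but the closed form gives 32, so the closed form does not satisfy the recurrence.

No, the closed form is incorrect.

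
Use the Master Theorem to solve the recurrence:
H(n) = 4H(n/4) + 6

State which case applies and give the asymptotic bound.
Master Theorem template: H(n) = a·H(n/b) + f(n).
Here: a=4, b=4, f(n)=6
Compute log_b(a) = log_4(4) = 1.
f(n) = 6 = O(n^(1-ε)) with ε = 1. Case 1: H(n) = Θ(n^log_b(a)) = Θ(n).

Case 1: H(n) = Θ(n)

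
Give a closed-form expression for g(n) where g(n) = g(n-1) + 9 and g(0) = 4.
Recurrence: g(n) = g(n-1) + 9, initial: g(0) = 4.
Each step adds 9, so g(n) = g(0) + 9n = 9n + 4.

g(n) = 9n + 4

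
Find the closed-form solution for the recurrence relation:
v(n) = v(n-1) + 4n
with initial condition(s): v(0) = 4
Recurrence: v(n) = v(n-1) + 4n, initial: v(0) = 4.
Telescoping: v(n) = v(0) + 4·Σᵢ₌₁ⁿ i = 4 + 4·n(n+1)/2.

v(n) = 4·n(n+1)/2 + 4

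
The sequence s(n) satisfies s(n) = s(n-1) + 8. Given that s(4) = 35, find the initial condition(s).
s(4) = s(0) + 4·8, so s(0) = 35 - 32 = 3.

s(0) = 3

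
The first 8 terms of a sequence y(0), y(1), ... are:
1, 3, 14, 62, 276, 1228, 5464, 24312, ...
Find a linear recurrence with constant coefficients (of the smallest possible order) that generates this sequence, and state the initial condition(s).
Look for the lowest-order linear relation among consecutive terms.
Observation: y(n) - 4·y(n-1) - (2)·y(n-2) = 0 holds for the shown terms, and no order-1 relation y(n) = α·y(n-1) + β fits.
Check at n=3: 4·14 + (2)·3 = 62. ✓

y(n) = 4y(n-1) + 2y(n-2), y(0) = 1, y(1) = 3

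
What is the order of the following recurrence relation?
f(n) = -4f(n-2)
The order is the largest lag k for which f(n-k) appears. Here the deepest term is f(n-2), so the order is 2.

Order 2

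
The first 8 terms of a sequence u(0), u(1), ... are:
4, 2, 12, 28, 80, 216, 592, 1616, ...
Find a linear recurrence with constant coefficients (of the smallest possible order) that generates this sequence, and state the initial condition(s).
Look for the lowest-order linear relation among consecutive terms.
Observation: u(n) - 2·u(n-1) - (2)·u(n-2) = 0 holds for the shown terms, and no order-1 relation u(n) = α·u(n-1) + β fits.
Check at n=3: 2·12 + (2)·2 = 28. ✓

u(n) = 2u(n-1) + 2u(n-2), u(0) = 4, u(1) = 2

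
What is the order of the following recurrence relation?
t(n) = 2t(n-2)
The order is the largest lag k for which t(n-k) appears. Here the deepest term is t(n-2), so the order is 2.

Order 2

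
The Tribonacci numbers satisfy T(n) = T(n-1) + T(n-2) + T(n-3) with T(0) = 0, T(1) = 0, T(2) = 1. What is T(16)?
Computing the sequence terms:
0, 0, 1, 1, 2, 4, 7, 13, 24, 44, 81, 149, 274, 504, 927, 1705, 3136

3136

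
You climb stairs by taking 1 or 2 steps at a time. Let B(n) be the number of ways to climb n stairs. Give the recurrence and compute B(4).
Condition on the size of the last step (1 to 2): before it there were n-1, …, n-2 stairs climbed, and these cases are disjoint, so B(n) = B(n-1) + B(n-2) (Fibonacci-type sequence).
Initial conditions by direct count (compositions of i into parts ≤ 2): B(1) = 1; B(2) = 2.
Iterating the recurrence: B(3) = 3, B(4) = 5.

B(n) = B(n-1) + B(n-2), B(1) = 1, B(2) = 2; B(4) = 5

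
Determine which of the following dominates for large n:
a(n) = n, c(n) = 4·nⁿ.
Comparing growth rates:
Growth-rate hierarchy: log n ≺ any polynomial ≺ any exponential cⁿ (c>1) ≺ n! ≺ nⁿ.
super-exponential nⁿ dominates polynomial degree 1 asymptotically.

c(n) grows faster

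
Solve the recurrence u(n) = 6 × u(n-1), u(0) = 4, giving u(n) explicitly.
Recurrence: u(n) = 6 × u(n-1), initial: u(0) = 4.
Each term is 6 times the previous, so this is geometric with ratio 6. After n steps: u(n) = u(0)·6ⁿ = 4·6ⁿ.

u(n) = 4·6ⁿ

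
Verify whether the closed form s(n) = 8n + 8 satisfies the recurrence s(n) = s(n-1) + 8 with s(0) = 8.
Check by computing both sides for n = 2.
From the recurrence with s(0) = 8:
  s(0) = 8, s(1) = 16, s(2) = 24
  so the recurrence gives s(2) = 24.
From the proposed closed form s(n) = 8n + 8:
  s(2) = 24.
Both sides give 24 at n = 2, and the initial condition(s) match, so the closed form is consistent.

Yes, the closed form is correct.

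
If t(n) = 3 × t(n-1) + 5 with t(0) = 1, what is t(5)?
Computing step by step:
t(0) = 1
t(1) = 3 × 1 + 5 = 8
t(2) = 3 × 8 + 5 = 29
t(3) = 3 × 29 + 5 = 92
t(4) = 3 × 92 + 5 = 281
t(5) = 3 × 281 + 5 = 848

848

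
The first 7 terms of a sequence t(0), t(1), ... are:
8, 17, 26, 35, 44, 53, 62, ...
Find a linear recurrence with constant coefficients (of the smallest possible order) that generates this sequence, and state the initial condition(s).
Look for the lowest-order linear relation among consecutive terms.
Observation: consecutive differences are constant (= 9).
Check at n=2: 1·17 + 9 = 26. ✓

t(n) = t(n-1) + 9, t(0) = 8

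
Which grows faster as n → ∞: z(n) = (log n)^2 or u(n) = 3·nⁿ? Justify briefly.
Comparing growth rates:
Growth-rate hierarchy: log n ≺ any polynomial ≺ any exponential cⁿ (c>1) ≺ n! ≺ nⁿ.
super-exponential nⁿ dominates polylogarithmic (log n)^2 asymptotically.

u(n) grows faster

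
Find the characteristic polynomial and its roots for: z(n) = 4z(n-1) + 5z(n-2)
Substitute z(n) = rⁿ and divide through by rⁿ⁻²: r² - 4r - 5 = 0
Factor: (r + 1)(r - 5) = 0, so r = -1, 5.
General solution: z(n) = A·(-1)ⁿ + B·5ⁿ

Characteristic: r² - 4r - 5 = 0, Roots: r = -1, 5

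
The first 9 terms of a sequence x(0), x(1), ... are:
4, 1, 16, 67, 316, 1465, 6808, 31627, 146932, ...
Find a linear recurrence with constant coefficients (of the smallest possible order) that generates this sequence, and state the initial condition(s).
Look for the lowest-order linear relation among consecutive terms.
Observation: x(n) - 4·x(n-1) - (3)·x(n-2) = 0 holds for the shown terms, and no order-1 relation x(n) = α·x(n-1) + β fits.
Check at n=3: 4·16 + (3)·1 = 67. ✓

x(n) = 4x(n-1) + 3x(n-2), x(0) = 4, x(1) = 1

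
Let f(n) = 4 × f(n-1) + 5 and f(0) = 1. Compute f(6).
Computing step by step:
f(0) = 1
f(1) = 4 × 1 + 5 = 9
f(2) = 4 × 9 + 5 = 41
f(3) = 4 × 41 + 5 = 169
f(4) = 4 × 169 + 5 = 681
f(5) = 4 × 681 + 5 = 2729
f(6) = 4 × 2729 + 5 = 10921

10921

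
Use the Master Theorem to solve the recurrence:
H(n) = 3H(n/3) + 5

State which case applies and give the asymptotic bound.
Master Theorem template: H(n) = a·H(n/b) + f(n).
Here: a=3, b=3, f(n)=5
Compute log_b(a) = log_3(3) = 1.
f(n) = 5 = O(n^(1-ε)) with ε = 1. Case 1: H(n) = Θ(n^log_b(a)) = Θ(n).

Case 1: H(n) = Θ(n)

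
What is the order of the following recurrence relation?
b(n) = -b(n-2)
The order is the largest lag k for which b(n-k) appears. Here the deepest term is b(n-2), so the order is 2.

Order 2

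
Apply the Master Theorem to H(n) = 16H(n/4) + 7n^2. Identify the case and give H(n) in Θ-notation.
Master Theorem template: H(n) = a·H(n/b) + f(n).
Here: a=16, b=4, f(n)=7n^2
Compute log_b(a) = log_4(16) = 2.
f(n) = 7n^2 = Θ(n^2). Case 2: H(n) = Θ(n^2 log n).

Case 2: H(n) = Θ(n^2 log n)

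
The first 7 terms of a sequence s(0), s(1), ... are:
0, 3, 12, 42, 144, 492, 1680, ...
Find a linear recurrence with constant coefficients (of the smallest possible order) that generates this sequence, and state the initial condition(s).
Look for the lowest-order linear relation among consecutive terms.
Observation: s(n) - 4·s(n-1) - (-2)·s(n-2) = 0 holds for the shown terms, and no order-1 relation s(n) = α·s(n-1) + β fits.
Check at n=3: 4·12 + (-2)·3 = 42. ✓

s(n) = 4s(n-1) - 2s(n-2), s(0) = 0, s(1) = 3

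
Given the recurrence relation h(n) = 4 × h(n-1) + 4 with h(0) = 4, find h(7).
Computing step by step:
h(0) = 4
h(1) = 4 × 4 + 4 = 20
h(2) = 4 × 20 + 4 = 84
h(3) = 4 × 84 + 4 = 340
h(4) = 4 × 340 + 4 = 1364
h(5) = 4 × 1364 + 4 = 5460
h(6) = 4 × 5460 + 4 = 21844
h(7) = 4 × 21844 + 4 = 87380

87380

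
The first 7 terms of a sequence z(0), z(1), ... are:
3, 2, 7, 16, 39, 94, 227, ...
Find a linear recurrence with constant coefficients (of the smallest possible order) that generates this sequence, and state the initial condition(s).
Look for the lowest-order linear relation among consecutive terms.
Observation: z(n) - 2·z(n-1) - (1)·z(n-2) = 0 holds for the shown terms, and no order-1 relation z(n) = α·z(n-1) + β fits.
Check at n=3: 2·7 + (1)·2 = 16. ✓

z(n) = 2z(n-1) + z(n-2), z(0) = 3, z(1) = 2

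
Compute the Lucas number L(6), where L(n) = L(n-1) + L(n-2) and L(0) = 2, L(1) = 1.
Computing the sequence terms:
2, 1, 3, 4, 7, 11, 18

18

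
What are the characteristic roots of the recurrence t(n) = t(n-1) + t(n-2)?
Substitute t(n) = rⁿ and divide through by rⁿ⁻²: r² - r - 1 = 0
Discriminant: 1² + 4·1 = 5, not a perfect square, so by the quadratic formula r = (1 ± √5)/2.
General solution: t(n) = A·r₁ⁿ + B·r₂ⁿ where r₁,r₂ = (1 ± √5)/2

Characteristic: r² - r - 1 = 0, Roots: r = (1 ± √5)/2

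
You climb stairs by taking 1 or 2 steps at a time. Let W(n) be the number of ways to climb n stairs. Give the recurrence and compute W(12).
Condition on the size of the last step (1 to 2): before it there were n-1, …, n-2 stairs climbed, and these cases are disjoint, so W(n) = W(n-1) + W(n-2) (Fibonacci-type sequence).
Initial conditions by direct count (compositions of i into parts ≤ 2): W(1) = 1; W(2) = 2.
Iterating the recurrence: W(3) = 3, W(4) = 5, W(5) = 8, W(6) = 13, W(7) = 21, W(8) = 34, W(9) = 55, W(10) = 89, W(11) = 144, W(12) = 233.

W(n) = W(n-1) + W(n-2), W(1) = 1, W(2) = 2; W(12) = 233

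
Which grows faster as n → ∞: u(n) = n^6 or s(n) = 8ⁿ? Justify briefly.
Comparing growth rates:
Growth-rate hierarchy: log n ≺ any polynomial ≺ any exponential cⁿ (c>1) ≺ n! ≺ nⁿ.
exponential base 8 dominates polynomial degree 6 asymptotically.

s(n) grows faster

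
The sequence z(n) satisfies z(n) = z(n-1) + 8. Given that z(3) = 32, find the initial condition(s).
z(3) = z(0) + 3·8, so z(0) = 32 - 24 = 8.

z(0) = 8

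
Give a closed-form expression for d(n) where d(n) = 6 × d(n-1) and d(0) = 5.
Recurrence: d(n) = 6 × d(n-1), initial: d(0) = 5.
Each term is 6 times the previous, so this is geometric with ratio 6. After n steps: d(n) = d(0)·6ⁿ = 5·6ⁿ.

d(n) = 5·6ⁿ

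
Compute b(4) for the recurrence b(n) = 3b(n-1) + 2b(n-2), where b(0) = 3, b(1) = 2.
Computing the sequence terms:
3, 2, 12, 40, 144

144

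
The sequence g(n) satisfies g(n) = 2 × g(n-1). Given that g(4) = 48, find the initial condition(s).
In general g(n) = 2ⁿ · g(0). At n = 4: g(0) = g(4) / 2^4 = 48 / 16 = 3.

g(0) = 3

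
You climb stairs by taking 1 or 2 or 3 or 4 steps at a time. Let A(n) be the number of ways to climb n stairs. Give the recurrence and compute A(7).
Condition on the size of the last step (1 to 4): before it there were n-1, …, n-4 stairs climbed, and these cases are disjoint, so A(n) = A(n-1) + A(n-2) + A(n-3) + A(n-4) (order-4 linear recurrence).
Initial conditions by direct count (compositions of i into parts ≤ 4): A(1) = 1; A(2) = 2; A(3) = 4; A(4) = 8.
Iterating the recurrence: A(5) = 15, A(6) = 29, A(7) = 56.

A(n) = A(n-1) + A(n-2) + A(n-3) + A(n-4), A(1) = 1, A(2) = 2, A(3) = 4, A(4) = 8; A(7) = 56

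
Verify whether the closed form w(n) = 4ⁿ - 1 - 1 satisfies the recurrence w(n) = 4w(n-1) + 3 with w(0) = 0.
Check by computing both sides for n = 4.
From the recurrence with w(0) = 0:
  w(0) = 0, w(1) = 3, w(2) = 15, w(3) = 63, w(4) = 255
  so the recurrence gives w(4) = 255.
From the proposed closed form w(n) = 4ⁿ - 1 - 1:
  w(4) = 254.
The recurrence gives 255 but the closed form gives 254, so the closed form does not satisfy the recurrence.

No, the closed form is incorrect.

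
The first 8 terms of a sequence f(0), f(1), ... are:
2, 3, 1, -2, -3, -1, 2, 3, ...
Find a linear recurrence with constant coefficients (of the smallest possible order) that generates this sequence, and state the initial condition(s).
Look for the lowest-order linear relation among consecutive terms.
Observation: f(n) - 1·f(n-1) - (-1)·f(n-2) = 0 holds for the shown terms, and no order-1 relation f(n) = α·f(n-1) + β fits.
Check at n=3: 1·1 + (-1)·3 = -2. ✓

f(n) = f(n-1) - f(n-2), f(0) = 2, f(1) = 3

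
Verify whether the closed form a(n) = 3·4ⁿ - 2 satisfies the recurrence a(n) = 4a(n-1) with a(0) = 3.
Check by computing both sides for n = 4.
From the recurrence with a(0) = 3:
  a(0) = 3, a(1) = 12, a(2) = 48, a(3) = 192, a(4) = 768
  so the recurrence gives a(4) = 768.
From the proposed closed form a(n) = 3·4ⁿ - 2:
  a(4) = 766.
The recurrence gives 768 but the closed form gives 766, so the closed form does not satisfy the recurrence.

No, the closed form is incorrect.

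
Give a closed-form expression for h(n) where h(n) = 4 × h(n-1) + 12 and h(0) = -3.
Recurrence: h(n) = 4 × h(n-1) + 12, initial: h(0) = -3.
Try h(n) = A·4ⁿ + C. Substituting: A·4ⁿ + C = 4(A·4ⁿ⁻¹ + C) + 12 = A·4ⁿ + 4C + 12, so C = 4C + 12, giving C = -4. Then h(0) = A - 4 = -3 gives A = 1.

h(n) = 4ⁿ - 4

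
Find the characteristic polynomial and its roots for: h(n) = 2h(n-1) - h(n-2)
Substitute h(n) = rⁿ and divide through by rⁿ⁻²: r² - 2r + 1 = 0
Factor: (r - 1)² = 0, so r = 1 (double root).
General solution: h(n) = (A + Bn)·1ⁿ

Characteristic: r² - 2r + 1 = 0, Roots: r = 1 (double root)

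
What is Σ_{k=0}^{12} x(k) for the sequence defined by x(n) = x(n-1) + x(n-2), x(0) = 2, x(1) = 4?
Computing the sequence terms: 2, 4, 6, 10, 16, 26, 42, 68, 110, 178, 288, 466, 754
Adding these values together:

1970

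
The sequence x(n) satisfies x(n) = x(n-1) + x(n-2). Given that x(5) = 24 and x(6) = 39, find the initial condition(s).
Work backwards using x(k) = x(k+2) - x(k+1):
x(4) = x(6) - x(5) = 39 - 24 = 15
x(3) = x(5) - x(4) = 24 - 15 = 9
x(2) = x(4) - x(3) = 15 - 9 = 6
x(1) = x(3) - x(2) = 9 - 6 = 3
x(0) = x(2) - x(1) = 6 - 3 = 3

x(0) = 3, x(1) = 3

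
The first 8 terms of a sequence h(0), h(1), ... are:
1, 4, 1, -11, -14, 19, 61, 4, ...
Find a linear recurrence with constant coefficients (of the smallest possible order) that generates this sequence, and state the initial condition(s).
Look for the lowest-order linear relation among consecutive terms.
Observation: h(n) - 1·h(n-1) - (-3)·h(n-2) = 0 holds for the shown terms, and no order-1 relation h(n) = α·h(n-1) + β fits.
Check at n=3: 1·1 + (-3)·4 = -11. ✓

h(n) = h(n-1) - 3h(n-2), h(0) = 1, h(1) = 4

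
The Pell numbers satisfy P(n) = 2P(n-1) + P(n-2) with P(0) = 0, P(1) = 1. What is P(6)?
Computing the sequence terms:
0, 1, 2, 5, 12, 29, 70

70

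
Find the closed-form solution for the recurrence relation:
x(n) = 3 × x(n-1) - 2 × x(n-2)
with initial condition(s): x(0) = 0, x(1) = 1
Recurrence: x(n) = 3 × x(n-1) - 2 × x(n-2), initial: x(0) = 0, x(1) = 1.
Characteristic equation: r² - 3r + 2 = 0, which factors as (r - 2)(r - 1) = 0, so r = 2, 1. General solution x(n) = A·2ⁿ + B·1ⁿ. From x(0) = 0: A + B = 0. From x(1) = 1: 2A + 1B = 1. Solving gives A = 1, B = -1.

x(n) = 2ⁿ - 1ⁿ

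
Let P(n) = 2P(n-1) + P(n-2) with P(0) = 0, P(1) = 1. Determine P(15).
Computing the sequence terms:
0, 1, 2, 5, 12, 29, 70, 169, 408, 985, 2378, 5741, 13860, 33461, 80782, 195025

195025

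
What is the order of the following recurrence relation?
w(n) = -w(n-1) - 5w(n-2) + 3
The order is the largest lag k for which w(n-k) appears. Here the deepest term is w(n-2) (the 3 term is non-homogeneous and does not affect the order), so the order is 2.

Order 2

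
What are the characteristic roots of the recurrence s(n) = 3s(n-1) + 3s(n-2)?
Substitute s(n) = rⁿ and divide through by rⁿ⁻²: r² - 3r - 3 = 0
Discriminant: 3² + 4·3 = 21, not a perfect square, so by the quadratic formula r = (3 ± √21)/2.
General solution: s(n) = A·r₁ⁿ + B·r₂ⁿ where r₁,r₂ = (3 ± √21)/2

Characteristic: r² - 3r - 3 = 0, Roots: r = (3 ± √21)/2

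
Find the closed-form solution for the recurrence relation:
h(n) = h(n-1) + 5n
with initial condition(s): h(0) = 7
Recurrence: h(n) = h(n-1) + 5n, initial: h(0) = 7.
Telescoping: h(n) = h(0) + 5·Σᵢ₌₁ⁿ i = 7 + 5·n(n+1)/2.

h(n) = 5·n(n+1)/2 + 7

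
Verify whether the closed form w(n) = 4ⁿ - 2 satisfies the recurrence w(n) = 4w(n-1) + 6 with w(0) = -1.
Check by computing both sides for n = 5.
From the recurrence with w(0) = -1:
  w(0) = -1, w(1) = 2, w(2) = 14, w(3) = 62, w(4) = 254, w(5) = 1022
  so the recurrence gives w(5) = 1022.
From the proposed closed form w(n) = 4ⁿ - 2:
  w(5) = 1022.
Both sides give 1022 at n = 5, and the initial condition(s) match, so the closed form is consistent.

Yes, the closed form is correct.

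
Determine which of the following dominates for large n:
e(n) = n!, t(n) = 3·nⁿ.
Comparing growth rates:
Growth-rate hierarchy: log n ≺ any polynomial ≺ any exponential cⁿ (c>1) ≺ n! ≺ nⁿ.
super-exponential nⁿ dominates factorial asymptotically.

t(n) grows faster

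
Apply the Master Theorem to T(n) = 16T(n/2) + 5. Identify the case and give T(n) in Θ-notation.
Master Theorem template: T(n) = a·T(n/b) + f(n).
Here: a=16, b=2, f(n)=5
Compute log_b(a) = log_2(16) = 4.
f(n) = 5 = O(n^(4-ε)) with ε = 4. Case 1: T(n) = Θ(n^log_b(a)) = Θ(n^4).

Case 1: T(n) = Θ(n^4)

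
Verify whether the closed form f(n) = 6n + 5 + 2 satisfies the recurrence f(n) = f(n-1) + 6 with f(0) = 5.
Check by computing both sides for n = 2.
From the recurrence with f(0) = 5:
  f(0) = 5, f(1) = 11, f(2) = 17
  so the recurrence gives f(2) = 17.
From the proposed closed form f(n) = 6n + 5 + 2:
  f(2) = 19.
The recurrence gives 17 but the closed form gives 19, so the closed form does not satisfy the recurrence.

No, the closed form is incorrect.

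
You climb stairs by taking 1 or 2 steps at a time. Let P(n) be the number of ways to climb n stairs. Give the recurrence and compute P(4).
Condition on the size of the last step (1 to 2): before it there were n-1, …, n-2 stairs climbed, and these cases are disjoint, so P(n) = P(n-1) + P(n-2) (Fibonacci-type sequence).
Initial conditions by direct count (compositions of i into parts ≤ 2): P(1) = 1; P(2) = 2.
Iterating the recurrence: P(3) = 3, P(4) = 5.

P(n) = P(n-1) + P(n-2), P(1) = 1, P(2) = 2; P(4) = 5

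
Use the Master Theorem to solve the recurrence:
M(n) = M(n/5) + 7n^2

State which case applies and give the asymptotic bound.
Master Theorem template: M(n) = a·M(n/b) + f(n).
Here: a=1, b=5, f(n)=7n^2
Compute log_b(a) = log_5(1) = 0.
f(n) = 7n^2 = Ω(n^(0+ε)) with ε = 2, and the regularity condition holds (a·f(n/b) = (a/b^2)·f(n) with a/b^2 = 5^-2 < 1). Case 3: M(n) = Θ(f(n)) = Θ(n^2).

Case 3: M(n) = Θ(n^2)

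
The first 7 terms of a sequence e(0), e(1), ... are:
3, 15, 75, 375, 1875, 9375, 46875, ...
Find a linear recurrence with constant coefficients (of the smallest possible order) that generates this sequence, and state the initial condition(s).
Look for the lowest-order linear relation among consecutive terms.
Observation: each term is 5× the previous.
Check at n=2: 5·15 = 75. ✓

e(n) = 5 × e(n-1), e(0) = 3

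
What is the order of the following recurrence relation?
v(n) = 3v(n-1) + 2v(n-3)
The order is the largest lag k for which v(n-k) appears. Here the deepest term is v(n-3), so the order is 3.

Order 3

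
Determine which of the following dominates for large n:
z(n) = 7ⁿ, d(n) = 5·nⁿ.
Comparing growth rates:
Growth-rate hierarchy: log n ≺ any polynomial ≺ any exponential cⁿ (c>1) ≺ n! ≺ nⁿ.
super-exponential nⁿ dominates exponential base 7 asymptotically.

d(n) grows faster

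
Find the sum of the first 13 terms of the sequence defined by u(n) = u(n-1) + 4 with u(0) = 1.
Computing the sequence terms: 1, 5, 9, 13, 17, 21, 25, 29, 33, 37, 41, 45, 49
Adding these values together:

325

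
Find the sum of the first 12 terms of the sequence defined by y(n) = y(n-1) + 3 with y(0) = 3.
Computing the sequence terms: 3, 6, 9, 12, 15, 18, 21, 24, 27, 30, 33, 36
Adding these values together:

234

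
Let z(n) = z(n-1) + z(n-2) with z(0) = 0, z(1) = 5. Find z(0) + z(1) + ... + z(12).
Computing the sequence terms: 0, 5, 5, 10, 15, 25, 40, 65, 105, 170, 275, 445, 720
Adding these values together:

1880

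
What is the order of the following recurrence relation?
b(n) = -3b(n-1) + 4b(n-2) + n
The order is the largest lag k for which b(n-k) appears. Here the deepest term is b(n-2) (the n term is non-homogeneous and does not affect the order), so the order is 2.

Order 2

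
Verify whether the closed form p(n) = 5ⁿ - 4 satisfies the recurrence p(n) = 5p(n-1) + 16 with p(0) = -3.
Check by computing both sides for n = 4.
From the recurrence with p(0) = -3:
  p(0) = -3, p(1) = 1, p(2) = 21, p(3) = 121, p(4) = 621
  so the recurrence gives p(4) = 621.
From the proposed closed form p(n) = 5ⁿ - 4:
  p(4) = 621.
Both sides give 621 at n = 4, and the initial condition(s) match, so the closed form is consistent.

Yes, the closed form is correct.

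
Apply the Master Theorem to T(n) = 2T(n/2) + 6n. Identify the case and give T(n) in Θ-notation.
Master Theorem template: T(n) = a·T(n/b) + f(n).
Here: a=2, b=2, f(n)=6n
Compute log_b(a) = log_2(2) = 1.
f(n) = 6n = Θ(n). Case 2: T(n) = Θ(n log n).

Case 2: T(n) = Θ(n log n)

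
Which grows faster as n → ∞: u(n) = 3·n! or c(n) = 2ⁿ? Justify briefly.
Comparing growth rates:
Growth-rate hierarchy: log n ≺ any polynomial ≺ any exponential cⁿ (c>1) ≺ n! ≺ nⁿ.
factorial dominates exponential base 2 asymptotically.

u(n) grows faster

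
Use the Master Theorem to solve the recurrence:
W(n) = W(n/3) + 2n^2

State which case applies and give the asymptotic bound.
Master Theorem template: W(n) = a·W(n/b) + f(n).
Here: a=1, b=3, f(n)=2n^2
Compute log_b(a) = log_3(1) = 0.
f(n) = 2n^2 = Ω(n^(0+ε)) with ε = 2, and the regularity condition holds (a·f(n/b) = (a/b^2)·f(n) with a/b^2 = 3^-2 < 1). Case 3: W(n) = Θ(f(n)) = Θ(n^2).

Case 3: W(n) = Θ(n^2)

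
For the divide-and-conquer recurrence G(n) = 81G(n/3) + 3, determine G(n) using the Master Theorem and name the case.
Master Theorem template: G(n) = a·G(n/b) + f(n).
Here: a=81, b=3, f(n)=3
Compute log_b(a) = log_3(81) = 4.
f(n) = 3 = O(n^(4-ε)) with ε = 4. Case 1: G(n) = Θ(n^log_b(a)) = Θ(n^4).

Case 1: G(n) = Θ(n^4)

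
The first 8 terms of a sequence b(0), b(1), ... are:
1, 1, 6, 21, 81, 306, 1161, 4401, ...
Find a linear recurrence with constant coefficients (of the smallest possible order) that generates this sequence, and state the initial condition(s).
Look for the lowest-order linear relation among consecutive terms.
Observation: b(n) - 3·b(n-1) - (3)·b(n-2) = 0 holds for the shown terms, and no order-1 relation b(n) = α·b(n-1) + β fits.
Check at n=3: 3·6 + (3)·1 = 21. ✓

b(n) = 3b(n-1) + 3b(n-2), b(0) = 1, b(1) = 1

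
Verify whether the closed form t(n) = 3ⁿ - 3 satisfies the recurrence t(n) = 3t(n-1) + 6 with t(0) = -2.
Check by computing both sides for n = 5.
From the recurrence with t(0) = -2:
  t(0) = -2, t(1) = 0, t(2) = 6, t(3) = 24, t(4) = 78, t(5) = 240
  so the recurrence gives t(5) = 240.
From the proposed closed form t(n) = 3ⁿ - 3:
  t(5) = 240.
Both sides give 240 at n = 5, and the initial condition(s) match, so the closed form is consistent.

Yes, the closed form is correct.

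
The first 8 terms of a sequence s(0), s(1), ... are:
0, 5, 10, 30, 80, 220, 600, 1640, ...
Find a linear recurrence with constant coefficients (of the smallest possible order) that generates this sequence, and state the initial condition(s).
Look for the lowest-order linear relation among consecutive terms.
Observation: s(n) - 2·s(n-1) - (2)·s(n-2) = 0 holds for the shown terms, and no order-1 relation s(n) = α·s(n-1) + β fits.
Check at n=3: 2·10 + (2)·5 = 30. ✓

s(n) = 2s(n-1) + 2s(n-2), s(0) = 0, s(1) = 5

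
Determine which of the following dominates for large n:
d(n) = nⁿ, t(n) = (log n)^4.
Comparing growth rates:
Growth-rate hierarchy: log n ≺ any polynomial ≺ any exponential cⁿ (c>1) ≺ n! ≺ nⁿ.
super-exponential nⁿ dominates polylogarithmic (log n)^4 asymptotically.

d(n) grows faster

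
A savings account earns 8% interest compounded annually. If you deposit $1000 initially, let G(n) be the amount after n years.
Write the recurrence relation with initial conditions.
Each year the balance grows by 8%, i.e. is multiplied by 1 + 8/100 = 1.08, so G(n) = 1.08 × G(n-1). The initial deposit gives G(0) = 1000.
Unrolling gives the closed form G(n) = 1000 × (1.08)ⁿ.

G(n) = 1.08 × G(n-1), G(0) = 1000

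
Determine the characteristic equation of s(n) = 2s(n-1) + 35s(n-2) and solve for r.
Substitute s(n) = rⁿ and divide through by rⁿ⁻²: r² - 2r - 35 = 0
Factor: (r - 7)(r + 5) = 0, so r = 7, -5.
General solution: s(n) = A·7ⁿ + B·(-5)ⁿ

Characteristic: r² - 2r - 35 = 0, Roots: r = 7, -5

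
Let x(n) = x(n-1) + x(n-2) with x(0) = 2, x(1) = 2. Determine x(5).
Computing the sequence terms:
2, 2, 4, 6, 10, 16

16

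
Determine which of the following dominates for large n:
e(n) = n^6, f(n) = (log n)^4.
Comparing growth rates:
Growth-rate hierarchy: log n ≺ any polynomial ≺ any exponential cⁿ (c>1) ≺ n! ≺ nⁿ.
polynomial degree 6 dominates polylogarithmic (log n)^4 asymptotically.

e(n) grows faster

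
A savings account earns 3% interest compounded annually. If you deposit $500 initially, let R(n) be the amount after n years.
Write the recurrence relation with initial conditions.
Each year the balance grows by 3%, i.e. is multiplied by 1 + 3/100 = 1.03, so R(n) = 1.03 × R(n-1). The initial deposit gives R(0) = 500.
Unrolling gives the closed form R(n) = 500 × (1.03)ⁿ.

R(n) = 1.03 × R(n-1), R(0) = 500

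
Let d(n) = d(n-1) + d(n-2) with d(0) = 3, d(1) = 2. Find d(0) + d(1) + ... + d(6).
Computing the sequence terms: 3, 2, 5, 7, 12, 19, 31
Adding these values together:

79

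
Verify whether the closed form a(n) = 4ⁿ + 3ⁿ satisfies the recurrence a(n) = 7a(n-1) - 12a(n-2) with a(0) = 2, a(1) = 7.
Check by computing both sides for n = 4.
From the recurrence with a(0) = 2, a(1) = 7:
  a(0) = 2, a(1) = 7, a(2) = 25, a(3) = 91, a(4) = 337
  so the recurrence gives a(4) = 337.
From the proposed closed form a(n) = 4ⁿ + 3ⁿ:
  a(4) = 337.
Both sides give 337 at n = 4, and the initial condition(s) match, so the closed form is consistent.

Yes, the closed form is correct.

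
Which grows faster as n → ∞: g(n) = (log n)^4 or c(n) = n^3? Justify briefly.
Comparing growth rates:
Growth-rate hierarchy: log n ≺ any polynomial ≺ any exponential cⁿ (c>1) ≺ n! ≺ nⁿ.
polynomial degree 3 dominates polylogarithmic (log n)^4 asymptotically.

c(n) grows faster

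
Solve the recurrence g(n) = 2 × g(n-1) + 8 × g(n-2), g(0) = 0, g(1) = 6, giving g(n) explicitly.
Recurrence: g(n) = 2 × g(n-1) + 8 × g(n-2), initial: g(0) = 0, g(1) = 6.
Characteristic equation: r² - 2r - 8 = 0, which factors as (r - 4)(r + 2) = 0, so r = 4, -2. General solution g(n) = A·4ⁿ + B·(-2)ⁿ. From g(0) = 0: A + B = 0. From g(1) = 6: 4A - 2B = 6. Solving gives A = 1, B = -1.

g(n) = 4ⁿ - (-2)ⁿ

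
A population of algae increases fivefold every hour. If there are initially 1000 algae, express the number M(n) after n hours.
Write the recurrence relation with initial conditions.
Each hour multiplies the count by 5, so the count after n hours depends only on the count after n-1 hours: M(n) = 5 × M(n-1). The starting count gives M(0) = 1000.
Unrolling n times gives the closed form M(n) = 1000 × 5ⁿ.

M(n) = 5 × M(n-1), M(0) = 1000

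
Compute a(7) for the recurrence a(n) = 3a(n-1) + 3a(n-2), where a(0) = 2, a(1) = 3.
Computing the sequence terms:
2, 3, 15, 54, 207, 783, 2970, 11259

11259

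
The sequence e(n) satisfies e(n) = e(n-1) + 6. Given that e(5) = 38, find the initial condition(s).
e(5) = e(0) + 5·6, so e(0) = 38 - 30 = 8.

e(0) = 8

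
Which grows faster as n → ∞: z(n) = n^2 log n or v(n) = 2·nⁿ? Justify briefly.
Comparing growth rates:
Growth-rate hierarchy: log n ≺ any polynomial ≺ any exponential cⁿ (c>1) ≺ n! ≺ nⁿ.
super-exponential nⁿ dominates polynomial degree 2 (with log factor) asymptotically.

v(n) grows faster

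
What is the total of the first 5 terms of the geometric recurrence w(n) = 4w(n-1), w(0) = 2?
Computing the sequence terms: 2, 8, 32, 128, 512
Adding these values together:

682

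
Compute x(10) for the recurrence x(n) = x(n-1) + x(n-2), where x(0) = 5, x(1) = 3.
Computing the sequence terms:
5, 3, 8, 11, 19, 30, 49, 79, 128, 207, 335

335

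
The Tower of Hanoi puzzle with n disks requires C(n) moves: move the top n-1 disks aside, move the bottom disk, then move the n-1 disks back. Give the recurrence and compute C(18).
Moving n disks = move the top n-1 disks aside (C(n-1) moves) + move the largest disk (1 move) + move the n-1 disks back on top (C(n-1) moves), so C(n) = 2C(n-1) + 1, with C(1) = 1 (a single disk takes one move).
First terms: 1, 3, 7, 15, 31, 63, … — each is one less than a power of 2. Indeed C(n) + 1 = 2(C(n-1) + 1) with C(1) + 1 = 2, so C(n) + 1 = 2ⁿ and C(n) = 2ⁿ - 1.
Hence C(18) = 2^18 - 1 = 262144 - 1 = 262143.

C(n) = 2C(n-1) + 1, C(1) = 1; C(18) = 262143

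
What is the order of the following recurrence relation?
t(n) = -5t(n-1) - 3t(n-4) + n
The order is the largest lag k for which t(n-k) appears. Here the deepest term is t(n-4) (the n term is non-homogeneous and does not affect the order), so the order is 4.

Order 4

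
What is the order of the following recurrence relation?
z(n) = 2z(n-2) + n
The order is the largest lag k for which z(n-k) appears. Here the deepest term is z(n-2) (the n term is non-homogeneous and does not affect the order), so the order is 2.

Order 2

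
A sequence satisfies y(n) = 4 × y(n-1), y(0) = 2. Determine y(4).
Computing step by step:
y(0) = 2
y(1) = 4 × 2 = 8
y(2) = 4 × 8 = 32
y(3) = 4 × 32 = 128
y(4) = 4 × 128 = 512

512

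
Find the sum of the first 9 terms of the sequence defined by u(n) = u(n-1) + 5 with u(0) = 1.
Computing the sequence terms: 1, 6, 11, 16, 21, 26, 31, 36, 41
Adding these values together:

189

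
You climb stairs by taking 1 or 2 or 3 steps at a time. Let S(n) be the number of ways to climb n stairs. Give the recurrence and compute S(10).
Condition on the size of the last step (1 to 3): before it there were n-1, …, n-3 stairs climbed, and these cases are disjoint, so S(n) = S(n-1) + S(n-2) + S(n-3) (order-3 linear recurrence).
Initial conditions by direct count (compositions of i into parts ≤ 3): S(1) = 1; S(2) = 2; S(3) = 4.
Iterating the recurrence: S(4) = 7, S(5) = 13, S(6) = 24, S(7) = 44, S(8) = 81, S(9) = 149, S(10) = 274.

S(n) = S(n-1) + S(n-2) + S(n-3), S(1) = 1, S(2) = 2, S(3) = 4; S(10) = 274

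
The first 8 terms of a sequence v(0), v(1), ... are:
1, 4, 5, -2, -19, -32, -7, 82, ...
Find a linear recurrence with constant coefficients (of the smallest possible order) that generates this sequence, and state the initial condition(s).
Look for the lowest-order linear relation among consecutive terms.
Observation: v(n) - 2·v(n-1) - (-3)·v(n-2) = 0 holds for the shown terms, and no order-1 relation v(n) = α·v(n-1) + β fits.
Check at n=3: 2·5 + (-3)·4 = -2. ✓

v(n) = 2v(n-1) - 3v(n-2), v(0) = 1, v(1) = 4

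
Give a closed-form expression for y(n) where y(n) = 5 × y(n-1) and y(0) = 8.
Recurrence: y(n) = 5 × y(n-1), initial: y(0) = 8.
Each term is 5 times the previous, so this is geometric with ratio 5. After n steps: y(n) = y(0)·5ⁿ = 8·5ⁿ.

y(n) = 8·5ⁿ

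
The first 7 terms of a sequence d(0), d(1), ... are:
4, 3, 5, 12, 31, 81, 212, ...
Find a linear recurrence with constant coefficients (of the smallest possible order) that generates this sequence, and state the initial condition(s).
Look for the lowest-order linear relation among consecutive terms.
Observation: d(n) - 3·d(n-1) - (-1)·d(n-2) = 0 holds for the shown terms, and no order-1 relation d(n) = α·d(n-1) + β fits.
Check at n=3: 3·5 + (-1)·3 = 12. ✓

d(n) = 3d(n-1) - d(n-2), d(0) = 4, d(1) = 3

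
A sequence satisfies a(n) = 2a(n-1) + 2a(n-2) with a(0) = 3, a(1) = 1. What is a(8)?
Computing the sequence terms:
3, 1, 8, 18, 52, 140, 384, 1048, 2864

2864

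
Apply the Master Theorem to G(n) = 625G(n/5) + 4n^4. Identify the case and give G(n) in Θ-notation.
Master Theorem template: G(n) = a·G(n/b) + f(n).
Here: a=625, b=5, f(n)=4n^4
Compute log_b(a) = log_5(625) = 4.
f(n) = 4n^4 = Θ(n^4). Case 2: G(n) = Θ(n^4 log n).

Case 2: G(n) = Θ(n^4 log n)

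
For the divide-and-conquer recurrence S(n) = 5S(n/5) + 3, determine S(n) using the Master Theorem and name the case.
Master Theorem template: S(n) = a·S(n/b) + f(n).
Here: a=5, b=5, f(n)=3
Compute log_b(a) = log_5(5) = 1.
f(n) = 3 = O(n^(1-ε)) with ε = 1. Case 1: S(n) = Θ(n^log_b(a)) = Θ(n).

Case 1: S(n) = Θ(n)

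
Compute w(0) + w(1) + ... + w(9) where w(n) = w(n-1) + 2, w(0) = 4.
Computing the sequence terms: 4, 6, 8, 10, 12, 14, 16, 18, 20, 22
Adding these values together:

130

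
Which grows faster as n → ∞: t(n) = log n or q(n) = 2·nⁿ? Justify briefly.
Comparing growth rates:
Growth-rate hierarchy: log n ≺ any polynomial ≺ any exponential cⁿ (c>1) ≺ n! ≺ nⁿ.
super-exponential nⁿ dominates logarithmic asymptotically.

q(n) grows faster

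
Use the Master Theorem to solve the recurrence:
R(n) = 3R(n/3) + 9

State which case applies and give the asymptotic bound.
Master Theorem template: R(n) = a·R(n/b) + f(n).
Here: a=3, b=3, f(n)=9
Compute log_b(a) = log_3(3) = 1.
f(n) = 9 = O(n^(1-ε)) with ε = 1. Case 1: R(n) = Θ(n^log_b(a)) = Θ(n).

Case 1: R(n) = Θ(n)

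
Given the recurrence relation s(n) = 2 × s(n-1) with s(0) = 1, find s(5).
Computing step by step:
s(0) = 1
s(1) = 2 × 1 = 2
s(2) = 2 × 2 = 4
s(3) = 2 × 4 = 8
s(4) = 2 × 8 = 16
s(5) = 2 × 16 = 32

32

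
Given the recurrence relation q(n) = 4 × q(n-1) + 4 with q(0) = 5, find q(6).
Computing step by step:
q(0) = 5
q(1) = 4 × 5 + 4 = 24
q(2) = 4 × 24 + 4 = 100
q(3) = 4 × 100 + 4 = 404
q(4) = 4 × 404 + 4 = 1620
q(5) = 4 × 1620 + 4 = 6484
q(6) = 4 × 6484 + 4 = 25940

25940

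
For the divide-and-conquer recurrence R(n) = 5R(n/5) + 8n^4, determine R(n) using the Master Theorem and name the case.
Master Theorem template: R(n) = a·R(n/b) + f(n).
Here: a=5, b=5, f(n)=8n^4
Compute log_b(a) = log_5(5) = 1.
f(n) = 8n^4 = Ω(n^(1+ε)) with ε = 3, and the regularity condition holds (a·f(n/b) = (a/b^4)·f(n) with a/b^4 = 5^-3 < 1). Case 3: R(n) = Θ(f(n)) = Θ(n^4).

Case 3: R(n) = Θ(n^4)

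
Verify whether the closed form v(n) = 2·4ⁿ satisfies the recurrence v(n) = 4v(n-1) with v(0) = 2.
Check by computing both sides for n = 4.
From the recurrence with v(0) = 2:
  v(0) = 2, v(1) = 8, v(2) = 32, v(3) = 128, v(4) = 512
  so the recurrence gives v(4) = 512.
From the proposed closed form v(n) = 2·4ⁿ:
  v(4) = 512.
Both sides give 512 at n = 4, and the initial condition(s) match, so the closed form is consistent.

Yes, the closed form is correct.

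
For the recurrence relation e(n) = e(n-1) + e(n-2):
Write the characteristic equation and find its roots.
Substitute e(n) = rⁿ and divide through by rⁿ⁻²: r² - r - 1 = 0
Discriminant: 1² + 4·1 = 5, not a perfect square, so by the quadratic formula r = (1 ± √5)/2.
General solution: e(n) = A·r₁ⁿ + B·r₂ⁿ where r₁,r₂ = (1 ± √5)/2

Characteristic: r² - r - 1 = 0, Roots: r = (1 ± √5)/2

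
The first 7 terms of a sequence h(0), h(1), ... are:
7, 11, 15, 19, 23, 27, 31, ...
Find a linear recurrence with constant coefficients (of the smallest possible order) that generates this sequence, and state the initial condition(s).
Look for the lowest-order linear relation among consecutive terms.
Observation: consecutive differences are constant (= 4).
Check at n=2: 1·11 + 4 = 15. ✓

h(n) = h(n-1) + 4, h(0) = 7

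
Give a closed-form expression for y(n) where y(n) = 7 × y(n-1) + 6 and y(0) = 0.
Recurrence: y(n) = 7 × y(n-1) + 6, initial: y(0) = 0.
Try y(n) = A·7ⁿ + C. Substituting: A·7ⁿ + C = 7(A·7ⁿ⁻¹ + C) + 6 = A·7ⁿ + 7C + 6, so C = 7C + 6, giving C = -1. Then y(0) = A - 1 = 0 gives A = 1.

y(n) = 7ⁿ - 1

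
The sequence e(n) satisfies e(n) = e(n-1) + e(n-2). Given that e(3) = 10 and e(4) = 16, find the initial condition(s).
Work backwards using e(k) = e(k+2) - e(k+1):
e(2) = e(4) - e(3) = 16 - 10 = 6
e(1) = e(3) - e(2) = 10 - 6 = 4
e(0) = e(2) - e(1) = 6 - 4 = 2

e(0) = 2, e(1) = 4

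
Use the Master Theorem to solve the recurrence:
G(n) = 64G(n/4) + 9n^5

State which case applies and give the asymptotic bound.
Master Theorem template: G(n) = a·G(n/b) + f(n).
Here: a=64, b=4, f(n)=9n^5
Compute log_b(a) = log_4(64) = 3.
f(n) = 9n^5 = Ω(n^(3+ε)) with ε = 2, and the regularity condition holds (a·f(n/b) = (a/b^5)·f(n) with a/b^5 = 4^-2 < 1). Case 3: G(n) = Θ(f(n)) = Θ(n^5).

Case 3: G(n) = Θ(n^5)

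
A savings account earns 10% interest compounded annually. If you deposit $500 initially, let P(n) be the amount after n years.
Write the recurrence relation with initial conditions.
Each year the balance grows by 10%, i.e. is multiplied by 1 + 10/100 = 1.1, so P(n) = 1.1 × P(n-1). The initial deposit gives P(0) = 500.
Unrolling gives the closed form P(n) = 500 × (1.1)ⁿ.

P(n) = 1.1 × P(n-1), P(0) = 500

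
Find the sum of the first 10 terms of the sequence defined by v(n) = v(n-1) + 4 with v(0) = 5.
Computing the sequence terms: 5, 9, 13, 17, 21, 25, 29, 33, 37, 41
Adding these values together:

230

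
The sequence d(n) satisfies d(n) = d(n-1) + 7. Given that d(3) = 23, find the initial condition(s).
d(3) = d(0) + 3·7, so d(0) = 23 - 21 = 2.

d(0) = 2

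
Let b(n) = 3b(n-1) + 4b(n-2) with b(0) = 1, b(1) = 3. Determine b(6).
Computing the sequence terms:
1, 3, 13, 51, 205, 819, 3277

3277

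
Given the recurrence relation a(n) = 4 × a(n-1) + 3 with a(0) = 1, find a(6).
Computing step by step:
a(0) = 1
a(1) = 4 × 1 + 3 = 7
a(2) = 4 × 7 + 3 = 31
a(3) = 4 × 31 + 3 = 127
a(4) = 4 × 127 + 3 = 511
a(5) = 4 × 511 + 3 = 2047
a(6) = 4 × 2047 + 3 = 8191

8191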